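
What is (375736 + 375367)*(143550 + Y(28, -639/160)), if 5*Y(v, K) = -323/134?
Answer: 72239717279231/670 ≈ 1.0782e+11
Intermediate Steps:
Y(v, K) = -323/670 (Y(v, K) = (-323/134)/5 = (-323*1/134)/5 = (1/5)*(-323/134) = -323/670)
(375736 + 375367)*(143550 + Y(28, -639/160)) = (375736 + 375367)*(143550 - 323/670) = 751103*(96178177/670) = 72239717279231/670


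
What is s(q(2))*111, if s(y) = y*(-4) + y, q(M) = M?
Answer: -666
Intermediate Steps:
s(y) = -3*y (s(y) = -4*y + y = -3*y)
s(q(2))*111 = -3*2*111 = -6*111 = -666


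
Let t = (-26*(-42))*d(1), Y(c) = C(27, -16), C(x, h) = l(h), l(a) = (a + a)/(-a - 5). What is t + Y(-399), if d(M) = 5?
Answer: 60028/11 ≈ 5457.1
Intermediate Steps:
l(a) = 2*a/(-5 - a) (l(a) = (2*a)/(-5 - a) = 2*a/(-5 - a))
C(x, h) = -2*h/(5 + h)
Y(c) = -32/11 (Y(c) = -2*(-16)/(5 - 16) = -2*(-16)/(-11) = -2*(-16)*(-1/11) = -32/11)
t = 5460 (t = -26*(-42)*5 = 1092*5 = 5460)
t + Y(-399) = 5460 - 32/11 = 60028/11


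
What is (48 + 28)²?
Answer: 5776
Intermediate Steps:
(48 + 28)² = 76² = 5776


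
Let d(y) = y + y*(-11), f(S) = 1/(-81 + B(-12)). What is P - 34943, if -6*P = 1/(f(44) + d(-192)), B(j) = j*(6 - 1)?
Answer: -18919468081/541438 ≈ -34943.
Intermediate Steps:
B(j) = 5*j (B(j) = j*5 = 5*j)
f(S) = -1/141 (f(S) = 1/(-81 + 5*(-12)) = 1/(-81 - 60) = 1/(-141) = -1/141)
d(y) = -10*y (d(y) = y - 11*y = -10*y)
P = -47/541438 (P = -1/(6*(-1/141 - 10*(-192))) = -1/(6*(-1/141 + 1920)) = -1/(6*270719/141) = -⅙*141/270719 = -47/541438 ≈ -8.6806e-5)
P - 34943 = -47/541438 - 34943 = -18919468081/541438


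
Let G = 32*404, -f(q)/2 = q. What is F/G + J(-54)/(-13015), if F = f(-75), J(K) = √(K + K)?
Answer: 75/6464 - 6*I*√3/13015 ≈ 0.011603 - 0.00079849*I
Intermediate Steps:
f(q) = -2*q
J(K) = √2*√K (J(K) = √(2*K) = √2*√K)
F = 150 (F = -2*(-75) = 150)
G = 12928
F/G + J(-54)/(-13015) = 150/12928 + (√2*√(-54))/(-13015) = 150*(1/12928) + (√2*(3*I*√6))*(-1/13015) = 75/6464 + (6*I*√3)*(-1/13015) = 75/6464 - 6*I*√3/13015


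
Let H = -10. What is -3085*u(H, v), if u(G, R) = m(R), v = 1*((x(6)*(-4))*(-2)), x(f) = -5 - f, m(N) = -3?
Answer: 9255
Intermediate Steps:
v = -88 (v = 1*(((-5 - 1*6)*(-4))*(-2)) = 1*(((-5 - 6)*(-4))*(-2)) = 1*(-11*(-4)*(-2)) = 1*(44*(-2)) = 1*(-88) = -88)
u(G, R) = -3
-3085*u(H, v) = -3085*(-3) = 9255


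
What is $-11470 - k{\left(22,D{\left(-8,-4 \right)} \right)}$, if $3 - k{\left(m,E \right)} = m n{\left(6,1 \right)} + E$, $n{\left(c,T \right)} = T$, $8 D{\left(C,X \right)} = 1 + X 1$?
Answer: $- \frac{91611}{8} \approx -11451.0$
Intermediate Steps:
$D{\left(C,X \right)} = \frac{1}{8} + \frac{X}{8}$ ($D{\left(C,X \right)} = \frac{1 + X 1}{8} = \frac{1 + X}{8} = \frac{1}{8} + \frac{X}{8}$)
$k{\left(m,E \right)} = 3 - E - m$ ($k{\left(m,E \right)} = 3 - \left(m 1 + E\right) = 3 - \left(m + E\right) = 3 - \left(E + m\right) = 3 - E - m$)
$-11470 - k{\left(22,D{\left(-8,-4 \right)} \right)} = -11470 - \left(3 - \left(\frac{1}{8} + \frac{1}{8} \left(-4\right)\right) - 22\right) = -11470 - \left(3 - \left(\frac{1}{8} - \frac{1}{2}\right) - 22\right) = -11470 - \left(3 - - \frac{3}{8} - 22\right) = -11470 - \left(3 + \frac{3}{8} - 22\right) = -11470 - - \frac{149}{8} = -11470 + \frac{149}{8} = - \frac{91611}{8}$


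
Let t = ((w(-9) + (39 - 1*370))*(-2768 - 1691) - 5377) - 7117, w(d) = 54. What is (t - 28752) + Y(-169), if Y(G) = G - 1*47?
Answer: 1193681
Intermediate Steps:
Y(G) = -47 + G (Y(G) = G - 47 = -47 + G)
t = 1222649 (t = ((54 + (39 - 1*370))*(-2768 - 1691) - 5377) - 7117 = ((54 + (39 - 370))*(-4459) - 5377) - 7117 = ((54 - 331)*(-4459) - 5377) - 7117 = (-277*(-4459) - 5377) - 7117 = (1235143 - 5377) - 7117 = 1229766 - 7117 = 1222649)
(t - 28752) + Y(-169) = (1222649 - 28752) + (-47 - 169) = 1193897 - 216 = 1193681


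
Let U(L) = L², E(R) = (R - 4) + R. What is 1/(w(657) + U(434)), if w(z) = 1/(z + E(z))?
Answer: 1967/370496253 ≈ 5.3091e-6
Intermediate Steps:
E(R) = -4 + 2*R (E(R) = (-4 + R) + R = -4 + 2*R)
w(z) = 1/(-4 + 3*z) (w(z) = 1/(z + (-4 + 2*z)) = 1/(-4 + 3*z))
1/(w(657) + U(434)) = 1/(1/(-4 + 3*657) + 434²) = 1/(1/(-4 + 1971) + 188356) = 1/(1/1967 + 188356) = 1/(370496253/1967) = 1967/370496253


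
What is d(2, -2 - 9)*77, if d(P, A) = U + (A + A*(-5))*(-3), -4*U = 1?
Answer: -40733/4 ≈ -10183.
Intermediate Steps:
U = -1/4 (U = -1/4*1 = -1/4 ≈ -0.25000)
d(P, A) = -1/4 + 12*A (d(P, A) = -1/4 + (A + A*(-5))*(-3) = -1/4 + (A - 5*A)*(-3) = -1/4 - 4*A*(-3) = -1/4 + 12*A)
d(2, -2 - 9)*77 = (-1/4 + 12*(-2 - 9))*77 = (-1/4 + 12*(-11))*77 = (-1/4 - 132)*77 = -529/4*77 = -40733/4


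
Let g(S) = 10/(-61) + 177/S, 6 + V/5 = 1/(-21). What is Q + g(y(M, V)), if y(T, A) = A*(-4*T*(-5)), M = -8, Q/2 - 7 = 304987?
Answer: 3780460839537/6197600 ≈ 6.0999e+5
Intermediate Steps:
Q = 609988 (Q = 14 + 2*304987 = 14 + 609974 = 609988)
V = -635/21 (V = -30 + 5/(-21) = -30 + 5*(-1/21) = -30 - 5/21 = -635/21 ≈ -30.238)
y(T, A) = 20*A*T (y(T, A) = A*(20*T) = 20*A*T)
g(S) = -10/61 + 177/S (g(S) = 10*(-1/61) + 177/S = -10/61 + 177/S)
Q + g(y(M, V)) = 609988 + (-10/61 + 177/((20*(-635/21)*(-8)))) = 609988 + (-10/61 + 177/(101600/21)) = 609988 + (-10/61 + 177*(21/101600)) = 609988 + (-10/61 + 3717/101600) = 609988 - 789263/6197600 = 3780460839537/6197600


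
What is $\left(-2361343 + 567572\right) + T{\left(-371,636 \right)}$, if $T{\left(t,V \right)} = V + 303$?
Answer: $-1792832$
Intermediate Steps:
$T{\left(t,V \right)} = 303 + V$
$\left(-2361343 + 567572\right) + T{\left(-371,636 \right)} = \left(-2361343 + 567572\right) + \left(303 + 636\right) = -1793771 + 939 = -1792832$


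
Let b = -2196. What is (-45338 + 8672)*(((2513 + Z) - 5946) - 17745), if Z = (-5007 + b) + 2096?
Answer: 963765810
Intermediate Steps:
Z = -5107 (Z = (-5007 - 2196) + 2096 = -7203 + 2096 = -5107)
(-45338 + 8672)*(((2513 + Z) - 5946) - 17745) = (-45338 + 8672)*(((2513 - 5107) - 5946) - 17745) = -36666*((-2594 - 5946) - 17745) = -36666*(-8540 - 17745) = -36666*(-26285) = 963765810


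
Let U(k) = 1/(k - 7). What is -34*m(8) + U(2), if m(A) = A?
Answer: -1361/5 ≈ -272.20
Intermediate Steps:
U(k) = 1/(-7 + k)
-34*m(8) + U(2) = -34*8 + 1/(-7 + 2) = -272 + 1/(-5) = -272 - ⅕ = -1361/5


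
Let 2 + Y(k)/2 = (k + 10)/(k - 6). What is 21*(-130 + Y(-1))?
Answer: -2868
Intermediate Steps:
Y(k) = -4 + 2*(10 + k)/(-6 + k) (Y(k) = -4 + 2*((k + 10)/(k - 6)) = -4 + 2*((10 + k)/(-6 + k)) = -4 + 2*(10 + k)/(-6 + k))
21*(-130 + Y(-1)) = 21*(-130 + 2*(22 - 1*(-1))/(-6 - 1)) = 21*(-130 + 2*(22 + 1)/(-7)) = 21*(-130 + 2*(-1/7)*23) = 21*(-130 - 46/7) = 21*(-956/7) = -2868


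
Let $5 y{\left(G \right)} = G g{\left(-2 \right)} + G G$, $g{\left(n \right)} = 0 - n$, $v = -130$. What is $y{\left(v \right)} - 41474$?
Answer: $-38146$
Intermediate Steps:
$g{\left(n \right)} = - n$
$y{\left(G \right)} = \frac{G^{2}}{5} + \frac{2 G}{5}$ ($y{\left(G \right)} = \frac{G \left(\left(-1\right) \left(-2\right)\right) + G G}{5} = \frac{G 2 + G^{2}}{5} = \frac{2 G + G^{2}}{5} = \frac{G^{2} + 2 G}{5} = \frac{G^{2}}{5} + \frac{2 G}{5}$)
$y{\left(v \right)} - 41474 = \frac{1}{5} \left(-130\right) \left(2 - 130\right) - 41474 = \frac{1}{5} \left(-130\right) \left(-128\right) - 41474 = 3328 - 41474 = -38146$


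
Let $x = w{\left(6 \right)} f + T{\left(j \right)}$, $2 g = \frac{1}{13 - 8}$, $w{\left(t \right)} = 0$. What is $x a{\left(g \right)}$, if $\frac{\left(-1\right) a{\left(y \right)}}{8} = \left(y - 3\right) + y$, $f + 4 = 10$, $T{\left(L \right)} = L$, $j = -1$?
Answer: $- \frac{112}{5} \approx -22.4$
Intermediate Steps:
$f = 6$ ($f = -4 + 10 = 6$)
$g = \frac{1}{10}$ ($g = \frac{1}{2 \left(13 - 8\right)} = \frac{1}{2 \cdot 5} = \frac{1}{2} \cdot \frac{1}{5} = \frac{1}{10} \approx 0.1$)
$a{\left(y \right)} = 24 - 16 y$ ($a{\left(y \right)} = - 8 \left(\left(y - 3\right) + y\right) = - 8 \left(\left(-3 + y\right) + y\right) = - 8 \left(-3 + 2 y\right) = 24 - 16 y$)
$x = -1$ ($x = 0 \cdot 6 - 1 = 0 - 1 = -1$)
$x a{\left(g \right)} = - (24 - \frac{8}{5}) = \left(-1\right) \frac{112}{5} = - \frac{112}{5}$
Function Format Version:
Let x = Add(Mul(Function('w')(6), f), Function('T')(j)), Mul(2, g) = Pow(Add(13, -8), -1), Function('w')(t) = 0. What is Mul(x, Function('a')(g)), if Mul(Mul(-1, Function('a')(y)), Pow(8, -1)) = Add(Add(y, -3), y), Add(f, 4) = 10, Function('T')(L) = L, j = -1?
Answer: Rational(-112, 5) ≈ -22.400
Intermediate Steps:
f = 6 (f = Add(-4, 10) = 6)
g = Rational(1, 10) (g = Mul(Rational(1, 2), Pow(Add(13, -8), -1)) = Mul(Rational(1, 2), Pow(5, -1)) = Mul(Rational(1, 2), Rational(1, 5)) = Rational(1, 10) ≈ 0.10000)
Function('a')(y) = Add(24, Mul(-16, y)) (Function('a')(y) = Mul(-8, Add(Add(y, -3), y)) = Mul(-8, Add(Add(-3, y), y)) = Mul(-8, Add(-3, Mul(2, y))) = Add(24, Mul(-16, y)))
x = -1 (x = Add(Mul(0, 6), -1) = Add(0, -1) = -1)
Mul(x, Function('a')(g)) = Mul(-1, Add(24, Mul(-16, Rational(1, 10)))) = Mul(-1, Add(24, Rational(-8, 5))) = Mul(-1, Rational(112, 5)) = Rational(-112, 5)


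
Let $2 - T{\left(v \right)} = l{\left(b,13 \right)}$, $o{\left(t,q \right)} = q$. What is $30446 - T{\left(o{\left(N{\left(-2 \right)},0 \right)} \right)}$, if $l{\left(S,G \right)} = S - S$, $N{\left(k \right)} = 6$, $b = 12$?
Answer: $30444$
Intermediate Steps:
$l{\left(S,G \right)} = 0$
$T{\left(v \right)} = 2$ ($T{\left(v \right)} = 2 - 0 = 2 + 0 = 2$)
$30446 - T{\left(o{\left(N{\left(-2 \right)},0 \right)} \right)} = 30446 - 2 = 30444$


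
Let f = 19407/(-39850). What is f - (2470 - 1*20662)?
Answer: 724931793/39850 ≈ 18192.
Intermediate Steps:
f = -19407/39850 (f = 19407*(-1/39850) = -19407/39850 ≈ -0.48700)
f - (2470 - 1*20662) = -19407/39850 - (2470 - 1*20662) = -19407/39850 - (2470 - 20662) = -19407/39850 - 1*(-18192) = -19407/39850 + 18192 = 724931793/39850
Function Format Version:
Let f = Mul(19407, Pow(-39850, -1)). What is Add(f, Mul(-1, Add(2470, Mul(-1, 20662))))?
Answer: Rational(724931793, 39850) ≈ 18192.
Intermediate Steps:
f = Rational(-19407, 39850) (f = Mul(19407, Rational(-1, 39850)) = Rational(-19407, 39850) ≈ -0.48700)
Add(f, Mul(-1, Add(2470, Mul(-1, 20662)))) = Add(Rational(-19407, 39850), Mul(-1, Add(2470, Mul(-1, 20662)))) = Add(Rational(-19407, 39850), Mul(-1, Add(2470, -20662))) = Add(Rational(-19407, 39850), Mul(-1, -18192)) = Add(Rational(-19407, 39850), 18192) = Rational(724931793, 39850)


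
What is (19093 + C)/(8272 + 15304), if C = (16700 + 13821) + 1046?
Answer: 12665/5894 ≈ 2.1488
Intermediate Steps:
C = 31567 (C = 30521 + 1046 = 31567)
(19093 + C)/(8272 + 15304) = (19093 + 31567)/(8272 + 15304) = 50660/23576 = 50660*(1/23576) = 12665/5894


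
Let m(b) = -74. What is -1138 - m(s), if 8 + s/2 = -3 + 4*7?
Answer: -1064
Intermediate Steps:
s = 34 (s = -16 + 2*(-3 + 4*7) = -16 + 2*(-3 + 28) = -16 + 2*25 = -16 + 50 = 34)
-1138 - m(s) = -1138 - 1*(-74) = -1138 + 74 = -1064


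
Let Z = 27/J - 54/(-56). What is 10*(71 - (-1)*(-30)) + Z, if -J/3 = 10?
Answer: 57409/140 ≈ 410.06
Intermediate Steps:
J = -30 (J = -3*10 = -30)
Z = 9/140 (Z = 27/(-30) - 54/(-56) = 27*(-1/30) - 54*(-1/56) = -9/10 + 27/28 = 9/140 ≈ 0.064286)
10*(71 - (-1)*(-30)) + Z = 10*(71 - (-1)*(-30)) + 9/140 = 10*(71 - 1*30) + 9/140 = 10*(71 - 30) + 9/140 = 10*41 + 9/140 = 410 + 9/140 = 57409/140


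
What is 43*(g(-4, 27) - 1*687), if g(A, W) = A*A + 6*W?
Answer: -21887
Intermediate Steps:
g(A, W) = A² + 6*W
43*(g(-4, 27) - 1*687) = 43*(((-4)² + 6*27) - 1*687) = 43*((16 + 162) - 687) = 43*(178 - 687) = 43*(-509) = -21887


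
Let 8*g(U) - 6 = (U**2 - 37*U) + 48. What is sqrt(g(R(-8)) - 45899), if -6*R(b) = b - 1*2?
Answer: I*sqrt(1652386)/6 ≈ 214.24*I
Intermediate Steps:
R(b) = 1/3 - b/6 (R(b) = -(b - 1*2)/6 = -(b - 2)/6 = -(-2 + b)/6 = 1/3 - b/6)
g(U) = 27/4 - 37*U/8 + U**2/8 (g(U) = 3/4 + ((U**2 - 37*U) + 48)/8 = 3/4 + (48 + U**2 - 37*U)/8 = 3/4 + (6 - 37*U/8 + U**2/8) = 27/4 - 37*U/8 + U**2/8)
sqrt(g(R(-8)) - 45899) = sqrt((27/4 - 37*(1/3 - 1/6*(-8))/8 + (1/3 - 1/6*(-8))**2/8) - 45899) = sqrt((27/4 - 37*(1/3 + 4/3)/8 + (1/3 + 4/3)**2/8) - 45899) = sqrt((27/4 - 37/8*5/3 + (5/3)**2/8) - 45899) = sqrt((27/4 - 185/24 + (1/8)*(25/9)) - 45899) = sqrt((27/4 - 185/24 + 25/72) - 45899) = sqrt(-11/18 - 45899) = sqrt(-826193/18) = I*sqrt(1652386)/6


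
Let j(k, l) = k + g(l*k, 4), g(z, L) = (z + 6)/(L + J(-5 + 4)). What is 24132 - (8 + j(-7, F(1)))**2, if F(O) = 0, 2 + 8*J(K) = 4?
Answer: 6972467/289 ≈ 24126.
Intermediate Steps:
J(K) = 1/4 (J(K) = -1/4 + (1/8)*4 = -1/4 + 1/2 = 1/4)
g(z, L) = (6 + z)/(1/4 + L) (g(z, L) = (z + 6)/(L + 1/4) = (6 + z)/(1/4 + L))
j(k, l) = 24/17 + k + 4*k*l/17 (j(k, l) = k + 4*(6 + l*k)/(1 + 4*4) = k + 4*(6 + k*l)/(1 + 16) = k + 4*(6 + k*l)/17 = k + 4*(1/17)*(6 + k*l) = k + (24/17 + 4*k*l/17) = 24/17 + k + 4*k*l/17)
24132 - (8 + j(-7, F(1)))**2 = 24132 - (8 + (24/17 - 7 + (4/17)*(-7)*0))**2 = 24132 - (8 + (24/17 - 7 + 0))**2 = 24132 - (8 - 95/17)**2 = 24132 - (41/17)**2 = 24132 - 1*1681/289 = 24132 - 1681/289 = 6972467/289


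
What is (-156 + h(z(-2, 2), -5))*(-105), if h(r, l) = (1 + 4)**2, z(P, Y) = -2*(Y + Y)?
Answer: 13755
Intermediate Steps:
z(P, Y) = -4*Y
h(r, l) = 25 (h(r, l) = 5**2 = 25)
(-156 + h(z(-2, 2), -5))*(-105) = (-156 + 25)*(-105) = -131*(-105) = 13755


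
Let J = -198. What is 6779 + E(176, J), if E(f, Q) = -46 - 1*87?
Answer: 6646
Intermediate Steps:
E(f, Q) = -133 (E(f, Q) = -46 - 87 = -133)
6779 + E(176, J) = 6779 - 133 = 6646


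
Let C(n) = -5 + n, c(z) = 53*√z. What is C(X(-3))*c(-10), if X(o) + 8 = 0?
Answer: -689*I*√10 ≈ -2178.8*I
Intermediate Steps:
X(o) = -8 (X(o) = -8 + 0 = -8)
C(X(-3))*c(-10) = (-5 - 8)*(53*√(-10)) = -689*I*√10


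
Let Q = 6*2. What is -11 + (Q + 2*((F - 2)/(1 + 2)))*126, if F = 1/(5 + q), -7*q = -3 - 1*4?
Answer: 1347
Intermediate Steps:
Q = 12
q = 1 (q = -(-3 - 1*4)/7 = -(-3 - 4)/7 = -1/7*(-7) = 1)
F = 1/6 (F = 1/(5 + 1) = 1/6 ≈ 0.16667)
-11 + (Q + 2*((F - 2)/(1 + 2)))*126 = -11 + (12 + 2*((1/6 - 2)/(1 + 2)))*126 = -11 + (12 + 2*(-11/6/3))*126 = -11 + (12 + 2*(-11/6*1/3))*126 = -11 + (12 + 2*(-11/18))*126 = -11 + (12 - 11/9)*126 = -11 + (97/9)*126 = -11 + 1358 = 1347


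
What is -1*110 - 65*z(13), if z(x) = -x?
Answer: 735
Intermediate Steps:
-1*110 - 65*z(13) = -1*110 - (-65)*13 = -110 - 65*(-13) = -110 + 845 = 735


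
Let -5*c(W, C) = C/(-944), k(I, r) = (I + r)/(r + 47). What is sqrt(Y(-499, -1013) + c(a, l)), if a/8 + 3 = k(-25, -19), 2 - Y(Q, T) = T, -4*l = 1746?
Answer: sqrt(5652628930)/2360 ≈ 31.858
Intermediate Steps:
l = -873/2 (l = -1/4*1746 = -873/2 ≈ -436.50)
k(I, r) = (I + r)/(47 + r)
Y(Q, T) = 2 - T
a = -256/7 (a = -24 + 8*((-25 - 19)/(47 - 19)) = -24 + 8*(-44/28) = -24 + 8*((1/28)*(-44)) = -24 + 8*(-11/7) = -24 - 88/7 = -256/7 ≈ -36.571)
c(W, C) = C/4720 (c(W, C) = -C/(5*(-944)) = -C*(-1)/(5*944) = -(-1)*C/4720 = C/4720)
sqrt(Y(-499, -1013) + c(a, l)) = sqrt((2 - 1*(-1013)) + (1/4720)*(-873/2)) = sqrt((2 + 1013) - 873/9440) = sqrt(1015 - 873/9440) = sqrt(9580727/9440) = sqrt(5652628930)/2360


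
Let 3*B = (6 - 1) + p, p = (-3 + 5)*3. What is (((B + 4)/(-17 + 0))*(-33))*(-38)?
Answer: -9614/17 ≈ -565.53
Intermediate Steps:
p = 6 (p = 2*3 = 6)
B = 11/3 (B = ((6 - 1) + 6)/3 = (5 + 6)/3 = (⅓)*11 = 11/3 ≈ 3.6667)
(((B + 4)/(-17 + 0))*(-33))*(-38) = (((11/3 + 4)/(-17 + 0))*(-33))*(-38) = (((23/3)/(-17))*(-33))*(-38) = (((23/3)*(-1/17))*(-33))*(-38) = -23/51*(-33)*(-38) = (253/17)*(-38) = -9614/17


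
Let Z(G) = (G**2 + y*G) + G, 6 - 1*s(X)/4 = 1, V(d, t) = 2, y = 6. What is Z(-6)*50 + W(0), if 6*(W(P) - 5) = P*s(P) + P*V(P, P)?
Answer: -295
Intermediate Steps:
s(X) = 20 (s(X) = 24 - 4*1 = 24 - 4 = 20)
W(P) = 5 + 11*P/3 (W(P) = 5 + (P*20 + P*2)/6 = 5 + (20*P + 2*P)/6 = 5 + (22*P)/6 = 5 + 11*P/3)
Z(G) = G**2 + 7*G (Z(G) = (G**2 + 6*G) + G = G**2 + 7*G)
Z(-6)*50 + W(0) = -6*(7 - 6)*50 + (5 + (11/3)*0) = -6*1*50 + (5 + 0) = -6*50 + 5 = -300 + 5 = -295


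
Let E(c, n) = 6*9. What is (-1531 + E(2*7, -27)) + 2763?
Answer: 1286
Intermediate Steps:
E(c, n) = 54
(-1531 + E(2*7, -27)) + 2763 = (-1531 + 54) + 2763 = -1477 + 2763 = 1286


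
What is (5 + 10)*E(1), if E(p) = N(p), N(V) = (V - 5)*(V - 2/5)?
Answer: -36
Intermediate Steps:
N(V) = (-5 + V)*(-⅖ + V) (N(V) = (-5 + V)*(V - 2*⅕) = (-5 + V)*(V - ⅖) = (-5 + V)*(-⅖ + V))
E(p) = 2 + p² - 27*p/5
(5 + 10)*E(1) = (5 + 10)*(2 + 1² - 27/5*1) = 15*(2 + 1 - 27/5) = 15*(-12/5) = -36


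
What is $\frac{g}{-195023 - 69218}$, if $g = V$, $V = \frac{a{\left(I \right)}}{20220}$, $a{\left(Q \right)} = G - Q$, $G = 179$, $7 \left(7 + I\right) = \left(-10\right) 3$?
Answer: $- \frac{111}{3116722595} \approx -3.5614 \cdot 10^{-8}$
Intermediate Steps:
$I = - \frac{79}{7}$ ($I = -7 + \frac{\left(-10\right) 3}{7} = -7 + \frac{1}{7} \left(-30\right) = -7 - \frac{30}{7} = - \frac{79}{7} \approx -11.286$)
$a{\left(Q \right)} = 179 - Q$
$V = \frac{111}{11795}$ ($V = \frac{179 - - \frac{79}{7}}{20220} = \left(179 + \frac{79}{7}\right) \frac{1}{20220} = \frac{1332}{7} \cdot \frac{1}{20220} = \frac{111}{11795} \approx 0.0094108$)
$g = \frac{111}{11795} \approx 0.0094108$
$\frac{g}{-195023 - 69218} = \frac{111}{11795 \left(-195023 - 69218\right)} = \frac{111}{11795 \left(-264241\right)} = \frac{111}{11795} \left(- \frac{1}{264241}\right) = - \frac{111}{3116722595}$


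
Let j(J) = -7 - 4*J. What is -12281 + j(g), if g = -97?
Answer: -11900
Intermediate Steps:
-12281 + j(g) = -12281 + (-7 - 4*(-97)) = -12281 + (-7 + 388) = -12281 + 381 = -11900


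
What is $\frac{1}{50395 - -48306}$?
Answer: $\frac{1}{98701} \approx 1.0132 \cdot 10^{-5}$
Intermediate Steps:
$\frac{1}{50395 - -48306} = \frac{1}{50395 + \left(-526 + 48832\right)} = \frac{1}{50395 + 48306} = \frac{1}{98701}$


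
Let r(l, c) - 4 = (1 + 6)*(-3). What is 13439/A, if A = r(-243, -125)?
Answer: -13439/17 ≈ -790.53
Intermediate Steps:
r(l, c) = -17 (r(l, c) = 4 + (1 + 6)*(-3) = 4 + 7*(-3) = 4 - 21 = -17)
A = -17
13439/A = 13439/(-17) = 13439*(-1/17) = -13439/17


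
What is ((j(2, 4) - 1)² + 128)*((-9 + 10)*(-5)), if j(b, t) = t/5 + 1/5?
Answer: -640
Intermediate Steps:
j(b, t) = ⅕ + t/5 (j(b, t) = t*(⅕) + 1*(⅕) = t/5 + ⅕ = ⅕ + t/5)
((j(2, 4) - 1)² + 128)*((-9 + 10)*(-5)) = (((⅕ + (⅕)*4) - 1)² + 128)*((-9 + 10)*(-5)) = (((⅕ + ⅘) - 1)² + 128)*(1*(-5)) = ((1 - 1)² + 128)*(-5) = (0² + 128)*(-5) = (0 + 128)*(-5) = 128*(-5) = -640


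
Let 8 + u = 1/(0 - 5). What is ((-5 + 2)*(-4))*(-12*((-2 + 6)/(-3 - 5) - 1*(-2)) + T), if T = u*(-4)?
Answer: 888/5 ≈ 177.60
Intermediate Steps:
u = -41/5 (u = -8 + 1/(0 - 5) = -8 + 1/(-5) = -8 - 1/5 = -41/5 ≈ -8.2000)
T = 164/5 (T = -41/5*(-4) = 164/5 ≈ 32.800)
((-5 + 2)*(-4))*(-12*((-2 + 6)/(-3 - 5) - 1*(-2)) + T) = ((-5 + 2)*(-4))*(-12*((-2 + 6)/(-3 - 5) - 1*(-2)) + 164/5) = (-3*(-4))*(-12*(4/(-8) + 2) + 164/5) = 12*(-12*(4*(-1/8) + 2) + 164/5) = 12*(-12*(-1/2 + 2) + 164/5) = 12*(-12*3/2 + 164/5) = 12*(-18 + 164/5) = 12*(74/5) = 888/5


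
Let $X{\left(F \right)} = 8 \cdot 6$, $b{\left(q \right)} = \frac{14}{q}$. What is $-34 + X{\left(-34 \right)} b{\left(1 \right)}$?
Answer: $638$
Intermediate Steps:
$X{\left(F \right)} = 48$
$-34 + X{\left(-34 \right)} b{\left(1 \right)} = -34 + 48 \cdot \frac{14}{1} = -34 + 48 \cdot 14 \cdot 1 = -34 + 48 \cdot 14 = -34 + 672 = 638$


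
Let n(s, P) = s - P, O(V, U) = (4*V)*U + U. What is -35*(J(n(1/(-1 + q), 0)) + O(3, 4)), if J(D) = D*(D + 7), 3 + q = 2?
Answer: -6825/4 ≈ -1706.3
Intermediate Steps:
q = -1 (q = -3 + 2 = -1)
O(V, U) = U + 4*U*V (O(V, U) = 4*U*V + U = U + 4*U*V)
J(D) = D*(7 + D)
-35*(J(n(1/(-1 + q), 0)) + O(3, 4)) = -35*((1/(-1 - 1) - 1*0)*(7 + (1/(-1 - 1) - 1*0)) + 4*(1 + 4*3)) = -35*((1/(-2) + 0)*(7 + (1/(-2) + 0)) + 4*(1 + 12)) = -35*((-½ + 0)*(7 + (-½ + 0)) + 4*13) = -35*(-(7 - ½)/2 + 52) = -35*(-½*13/2 + 52) = -35*(-13/4 + 52) = -35*195/4 = -6825/4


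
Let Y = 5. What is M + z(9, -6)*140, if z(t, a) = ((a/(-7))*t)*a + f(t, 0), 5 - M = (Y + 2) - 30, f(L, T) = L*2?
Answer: -3932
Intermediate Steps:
f(L, T) = 2*L
M = 28 (M = 5 - ((5 + 2) - 30) = 5 - (7 - 30) = 5 - 1*(-23) = 5 + 23 = 28)
z(t, a) = 2*t - t*a**2/7 (z(t, a) = ((a/(-7))*t)*a + 2*t = ((a*(-1/7))*t)*a + 2*t = ((-a/7)*t)*a + 2*t = (-a*t/7)*a + 2*t = -t*a**2/7 + 2*t = 2*t - t*a**2/7)
M + z(9, -6)*140 = 28 + ((1/7)*9*(14 - 1*(-6)**2))*140 = 28 + ((1/7)*9*(14 - 1*36))*140 = 28 + ((1/7)*9*(14 - 36))*140 = 28 + ((1/7)*9*(-22))*140 = 28 - 198/7*140 = 28 - 3960 = -3932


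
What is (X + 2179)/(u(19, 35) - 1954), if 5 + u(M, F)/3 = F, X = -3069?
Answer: 445/932 ≈ 0.47747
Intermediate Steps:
u(M, F) = -15 + 3*F
(X + 2179)/(u(19, 35) - 1954) = (-3069 + 2179)/((-15 + 3*35) - 1954) = -890/((-15 + 105) - 1954) = -890/(90 - 1954) = -890/(-1864) = -890*(-1/1864) = 445/932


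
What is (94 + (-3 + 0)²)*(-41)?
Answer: -4223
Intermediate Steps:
(94 + (-3 + 0)²)*(-41) = (94 + (-3)²)*(-41) = (94 + 9)*(-41) = 103*(-41) = -4223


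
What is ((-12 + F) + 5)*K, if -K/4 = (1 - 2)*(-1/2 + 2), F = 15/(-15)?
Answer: -48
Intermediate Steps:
F = -1 (F = 15*(-1/15) = -1)
K = 6 (K = -4*(1 - 2)*(-1/2 + 2) = -(-4)*(-1*½ + 2) = -(-4)*(-½ + 2) = -(-4)*3/2 = -4*(-3/2) = 6)
((-12 + F) + 5)*K = ((-12 - 1) + 5)*6 = (-13 + 5)*6 = -8*6 = -48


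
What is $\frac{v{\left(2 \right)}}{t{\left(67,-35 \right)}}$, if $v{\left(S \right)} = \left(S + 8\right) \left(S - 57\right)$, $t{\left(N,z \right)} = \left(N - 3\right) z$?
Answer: $\frac{55}{224} \approx 0.24554$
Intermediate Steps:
$t{\left(N,z \right)} = z \left(-3 + N\right)$ ($t{\left(N,z \right)} = \left(-3 + N\right) z = z \left(-3 + N\right)$)
$v{\left(S \right)} = \left(-57 + S\right) \left(8 + S\right)$ ($v{\left(S \right)} = \left(8 + S\right) \left(-57 + S\right) = \left(-57 + S\right) \left(8 + S\right)$)
$\frac{v{\left(2 \right)}}{t{\left(67,-35 \right)}} = \frac{-456 + 2^{2} - 98}{\left(-35\right) \left(-3 + 67\right)} = \frac{-456 + 4 - 98}{\left(-35\right) 64} = - \frac{550}{-2240} = \left(-550\right) \left(- \frac{1}{2240}\right) = \frac{55}{224}$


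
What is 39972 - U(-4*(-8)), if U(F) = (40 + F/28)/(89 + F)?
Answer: 33855996/847 ≈ 39972.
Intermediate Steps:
U(F) = (40 + F/28)/(89 + F) (U(F) = (40 + F*(1/28))/(89 + F) = (40 + F/28)/(89 + F))
39972 - U(-4*(-8)) = 39972 - (1120 - 4*(-8))/(28*(89 - 4*(-8))) = 39972 - (1120 + 32)/(28*(89 + 32)) = 39972 - 1152/(28*121) = 39972 - 1*288/847 = 39972 - 288/847 = 33855996/847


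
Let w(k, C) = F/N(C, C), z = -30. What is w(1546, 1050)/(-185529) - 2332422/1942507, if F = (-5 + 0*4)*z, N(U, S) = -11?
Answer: -1586586585856/1321435064411 ≈ -1.2007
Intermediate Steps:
F = 150 (F = (-5 + 0*4)*(-30) = (-5 + 0)*(-30) = -5*(-30) = 150)
w(k, C) = -150/11 (w(k, C) = 150/(-11) = 150*(-1/11) = -150/11)
w(1546, 1050)/(-185529) - 2332422/1942507 = -150/11/(-185529) - 2332422/1942507 = -150/11*(-1/185529) - 2332422*1/1942507 = 50/680273 - 2332422/1942507 = -1586586585856/1321435064411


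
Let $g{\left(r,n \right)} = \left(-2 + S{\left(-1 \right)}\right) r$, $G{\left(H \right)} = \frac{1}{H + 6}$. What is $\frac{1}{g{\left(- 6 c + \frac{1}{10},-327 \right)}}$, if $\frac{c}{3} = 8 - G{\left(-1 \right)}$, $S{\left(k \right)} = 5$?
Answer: $- \frac{10}{4209} \approx -0.0023759$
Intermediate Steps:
$G{\left(H \right)} = \frac{1}{6 + H}$
$c = \frac{117}{5}$ ($c = 3 \left(8 - \frac{1}{6 - 1}\right) = 3 \left(8 - \frac{1}{5}\right) = 3 \cdot \frac{39}{5} = \frac{117}{5} \approx 23.4$)
$g{\left(r,n \right)} = 3 r$ ($g{\left(r,n \right)} = \left(-2 + 5\right) r = 3 r$)
$\frac{1}{g{\left(- 6 c + \frac{1}{10},-327 \right)}} = \frac{1}{3 \left(\left(-6\right) \frac{117}{5} + \frac{1}{10}\right)} = \frac{1}{3 \left(- \frac{702}{5} + \frac{1}{10}\right)} = \frac{1}{3 \left(- \frac{1403}{10}\right)} = \frac{1}{- \frac{4209}{10}} = - \frac{10}{4209}$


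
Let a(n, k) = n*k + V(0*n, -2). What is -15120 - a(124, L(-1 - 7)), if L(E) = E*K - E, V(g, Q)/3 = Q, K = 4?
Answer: -12138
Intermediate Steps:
V(g, Q) = 3*Q
L(E) = 3*E (L(E) = E*4 - E = 4*E - E = 3*E)
a(n, k) = -6 + k*n (a(n, k) = n*k + 3*(-2) = k*n - 6 = -6 + k*n)
-15120 - a(124, L(-1 - 7)) = -15120 - (-6 + (3*(-1 - 7))*124) = -15120 - (-6 + (3*(-8))*124) = -15120 - (-6 - 24*124) = -15120 - (-6 - 2976) = -15120 - 1*(-2982) = -15120 + 2982 = -12138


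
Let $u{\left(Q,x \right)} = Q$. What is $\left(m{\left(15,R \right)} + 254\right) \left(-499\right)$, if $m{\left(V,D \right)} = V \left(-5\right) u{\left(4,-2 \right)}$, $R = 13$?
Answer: $22954$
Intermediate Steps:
$m{\left(V,D \right)} = - 20 V$ ($m{\left(V,D \right)} = V \left(-5\right) 4 = - 5 V 4 = - 20 V$)
$\left(m{\left(15,R \right)} + 254\right) \left(-499\right) = \left(\left(-20\right) 15 + 254\right) \left(-499\right) = \left(-300 + 254\right) \left(-499\right) = \left(-46\right) \left(-499\right) = 22954$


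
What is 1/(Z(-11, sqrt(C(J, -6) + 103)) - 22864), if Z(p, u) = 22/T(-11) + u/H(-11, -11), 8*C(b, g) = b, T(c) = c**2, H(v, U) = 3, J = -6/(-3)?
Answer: -99594792/2277117166171 - 726*sqrt(413)/2277117166171 ≈ -4.3744e-5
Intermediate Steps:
J = 2 (J = -6*(-1/3) = 2)
C(b, g) = b/8
Z(p, u) = 2/11 + u/3 (Z(p, u) = 22/((-11)**2) + u/3 = 22/121 + u*(1/3) = 22*(1/121) + u/3 = 2/11 + u/3)
1/(Z(-11, sqrt(C(J, -6) + 103)) - 22864) = 1/((2/11 + sqrt((1/8)*2 + 103)/3) - 22864) = 1/((2/11 + sqrt(1/4 + 103)/3) - 22864) = 1/((2/11 + sqrt(413/4)/3) - 22864) = 1/((2/11 + (sqrt(413)/2)/3) - 22864) = 1/((2/11 + sqrt(413)/6) - 22864) = 1/(-251502/11 + sqrt(413)/6)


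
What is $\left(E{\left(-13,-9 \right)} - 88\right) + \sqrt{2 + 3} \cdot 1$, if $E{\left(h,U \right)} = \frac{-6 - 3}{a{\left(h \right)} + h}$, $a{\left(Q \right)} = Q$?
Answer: $- \frac{2279}{26} + \sqrt{5} \approx -85.418$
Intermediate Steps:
$E{\left(h,U \right)} = - \frac{9}{2 h}$ ($E{\left(h,U \right)} = \frac{-6 - 3}{h + h} = - \frac{9}{2 h}$)
$\left(E{\left(-13,-9 \right)} - 88\right) + \sqrt{2 + 3} \cdot 1 = \left(- \frac{9}{2 \left(-13\right)} - 88\right) + \sqrt{2 + 3} \cdot 1 = \left(\left(- \frac{9}{2}\right) \left(- \frac{1}{13}\right) - 88\right) + \sqrt{5} \cdot 1 = \left(\frac{9}{26} - 88\right) + \sqrt{5} = - \frac{2279}{26} + \sqrt{5}$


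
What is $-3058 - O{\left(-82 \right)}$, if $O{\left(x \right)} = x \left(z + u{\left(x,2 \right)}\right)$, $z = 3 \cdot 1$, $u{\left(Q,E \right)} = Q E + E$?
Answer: $-16096$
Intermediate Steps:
$u{\left(Q,E \right)} = E + E Q$ ($u{\left(Q,E \right)} = E Q + E = E + E Q$)
$z = 3$
$O{\left(x \right)} = x \left(5 + 2 x\right)$ ($O{\left(x \right)} = x \left(3 + 2 \left(1 + x\right)\right) = x \left(3 + \left(2 + 2 x\right)\right) = x \left(5 + 2 x\right)$)
$-3058 - O{\left(-82 \right)} = -3058 - - 82 \left(5 + 2 \left(-82\right)\right) = -3058 - - 82 \left(5 - 164\right) = -3058 - \left(-82\right) \left(-159\right) = -3058 - 13038 = -16096$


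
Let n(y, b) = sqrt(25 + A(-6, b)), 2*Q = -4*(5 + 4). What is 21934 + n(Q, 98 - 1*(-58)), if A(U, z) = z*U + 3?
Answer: 21934 + 2*I*sqrt(227) ≈ 21934.0 + 30.133*I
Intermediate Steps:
Q = -18 (Q = (-4*(5 + 4))/2 = (-4*9)/2 = (1/2)*(-36) = -18)
A(U, z) = 3 + U*z (A(U, z) = U*z + 3 = 3 + U*z)
n(y, b) = sqrt(28 - 6*b) (n(y, b) = sqrt(25 + (3 - 6*b)) = sqrt(28 - 6*b))
21934 + n(Q, 98 - 1*(-58)) = 21934 + sqrt(28 - 6*(98 - 1*(-58))) = 21934 + sqrt(28 - 6*(98 + 58)) = 21934 + sqrt(28 - 6*156) = 21934 + sqrt(28 - 936) = 21934 + sqrt(-908) = 21934 + 2*I*sqrt(227)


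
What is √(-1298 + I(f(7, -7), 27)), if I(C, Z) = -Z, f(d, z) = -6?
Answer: 5*I*√53 ≈ 36.401*I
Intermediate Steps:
√(-1298 + I(f(7, -7), 27)) = √(-1298 - 1*27) = √(-1298 - 27) = √(-1325) = 5*I*√53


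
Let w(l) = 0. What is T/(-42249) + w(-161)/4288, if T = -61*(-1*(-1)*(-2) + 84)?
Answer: 5002/42249 ≈ 0.11839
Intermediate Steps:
T = -5002 (T = -61*(1*(-2) + 84) = -61*(-2 + 84) = -61*82 = -5002)
T/(-42249) + w(-161)/4288 = -5002/(-42249) + 0/4288 = -5002*(-1/42249) + 0*(1/4288) = 5002/42249 + 0 = 5002/42249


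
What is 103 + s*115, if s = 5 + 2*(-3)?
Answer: -12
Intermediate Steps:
s = -1 (s = 5 - 6 = -1)
103 + s*115 = 103 - 1*115 = 103 - 115 = -12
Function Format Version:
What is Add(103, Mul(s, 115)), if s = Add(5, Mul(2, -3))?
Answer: -12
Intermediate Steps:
s = -1 (s = Add(5, -6) = -1)
Add(103, Mul(s, 115)) = Add(103, Mul(-1, 115)) = Add(103, -115) = -12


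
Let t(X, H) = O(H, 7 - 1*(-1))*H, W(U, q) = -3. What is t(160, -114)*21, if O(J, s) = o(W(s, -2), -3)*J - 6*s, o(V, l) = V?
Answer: -703836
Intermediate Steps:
O(J, s) = -6*s - 3*J (O(J, s) = -3*J - 6*s = -6*s - 3*J)
t(X, H) = H*(-48 - 3*H) (t(X, H) = (-6*(7 - 1*(-1)) - 3*H)*H = (-6*(7 + 1) - 3*H)*H = (-6*8 - 3*H)*H = (-48 - 3*H)*H = H*(-48 - 3*H))
t(160, -114)*21 = (3*(-114)*(-16 - 1*(-114)))*21 = (3*(-114)*(-16 + 114))*21 = (3*(-114)*98)*21 = -33516*21 = -703836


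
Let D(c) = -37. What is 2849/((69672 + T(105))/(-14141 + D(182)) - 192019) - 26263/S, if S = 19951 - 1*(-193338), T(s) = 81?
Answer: -26705607862921/193560843543005 ≈ -0.13797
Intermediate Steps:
S = 213289 (S = 19951 + 193338 = 213289)
2849/((69672 + T(105))/(-14141 + D(182)) - 192019) - 26263/S = 2849/((69672 + 81)/(-14141 - 37) - 192019) - 26263/213289 = 2849/(69753/(-14178) - 192019) - 26263*1/213289 = 2849/(69753*(-1/14178) - 192019) - 26263/213289 = 2849/(-23251/4726 - 192019) - 26263/213289 = 2849/(-907505045/4726) - 26263/213289 = 2849*(-4726/907505045) - 26263/213289 = -13464374/907505045 - 26263/213289 = -26705607862921/193560843543005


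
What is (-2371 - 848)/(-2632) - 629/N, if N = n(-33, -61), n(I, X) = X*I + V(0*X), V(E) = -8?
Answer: 4798567/5277160 ≈ 0.90931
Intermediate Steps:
n(I, X) = -8 + I*X (n(I, X) = X*I - 8 = I*X - 8 = -8 + I*X)
N = 2005 (N = -8 - 33*(-61) = -8 + 2013 = 2005)
(-2371 - 848)/(-2632) - 629/N = (-2371 - 848)/(-2632) - 629/2005 = -3219*(-1/2632) - 629*1/2005 = 3219/2632 - 629/2005 = 4798567/5277160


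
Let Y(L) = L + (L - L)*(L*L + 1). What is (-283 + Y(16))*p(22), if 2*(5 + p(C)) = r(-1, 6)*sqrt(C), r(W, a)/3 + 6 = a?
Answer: 1335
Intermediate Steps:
r(W, a) = -18 + 3*a
p(C) = -5 (p(C) = -5 + ((-18 + 3*6)*sqrt(C))/2 = -5 + ((-18 + 18)*sqrt(C))/2 = -5 + (0*sqrt(C))/2 = -5 + (1/2)*0 = -5 + 0 = -5)
Y(L) = L (Y(L) = L + 0*(L**2 + 1) = L + 0*(1 + L**2) = L + 0 = L)
(-283 + Y(16))*p(22) = (-283 + 16)*(-5) = -267*(-5) = 1335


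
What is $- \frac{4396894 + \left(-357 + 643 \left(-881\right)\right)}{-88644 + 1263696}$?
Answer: $- \frac{1915027}{587526} \approx -3.2595$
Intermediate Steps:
$- \frac{4396894 + \left(-357 + 643 \left(-881\right)\right)}{-88644 + 1263696} = - \frac{4396894 - 566840}{1175052} = - \frac{3830054}{1175052} = \left(-1\right) \frac{1915027}{587526} = - \frac{1915027}{587526}$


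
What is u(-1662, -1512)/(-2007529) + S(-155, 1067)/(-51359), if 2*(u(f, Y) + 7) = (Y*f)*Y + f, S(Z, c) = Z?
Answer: 97571446123213/103104681911 ≈ 946.33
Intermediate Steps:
u(f, Y) = -7 + f/2 + f*Y**2/2 (u(f, Y) = -7 + ((Y*f)*Y + f)/2 = -7 + (f*Y**2 + f)/2 = -7 + (f + f*Y**2)/2 = -7 + (f/2 + f*Y**2/2) = -7 + f/2 + f*Y**2/2)
u(-1662, -1512)/(-2007529) + S(-155, 1067)/(-51359) = (-7 + (1/2)*(-1662) + (1/2)*(-1662)*(-1512)**2)/(-2007529) - 155/(-51359) = (-7 - 831 + (1/2)*(-1662)*2286144)*(-1/2007529) - 155*(-1/51359) = (-7 - 831 - 1899785664)*(-1/2007529) + 155/51359 = -1899786502*(-1/2007529) + 155/51359 = 1899786502/2007529 + 155/51359 = 97571446123213/103104681911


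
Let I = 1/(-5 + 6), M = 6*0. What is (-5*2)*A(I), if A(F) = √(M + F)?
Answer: -10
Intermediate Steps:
M = 0
I = 1 (I = 1/1 = 1)
A(F) = √F (A(F) = √(0 + F) = √F)
(-5*2)*A(I) = (-5*2)*√1 = -10*1 = -10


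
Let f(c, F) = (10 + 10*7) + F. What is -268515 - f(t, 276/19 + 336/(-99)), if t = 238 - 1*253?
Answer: -168416045/627 ≈ -2.6861e+5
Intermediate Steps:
t = -15 (t = 238 - 253 = -15)
f(c, F) = 80 + F (f(c, F) = (10 + 70) + F = 80 + F)
-268515 - f(t, 276/19 + 336/(-99)) = -268515 - (80 + (276/19 + 336/(-99))) = -268515 - (80 + (276*(1/19) + 336*(-1/99))) = -268515 - (80 + (276/19 - 112/33)) = -268515 - (80 + 6980/627) = -268515 - 1*57140/627 = -268515 - 57140/627 = -168416045/627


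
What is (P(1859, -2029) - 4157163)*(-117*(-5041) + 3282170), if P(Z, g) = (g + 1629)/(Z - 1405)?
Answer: -3653883108957367/227 ≈ -1.6096e+13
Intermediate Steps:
P(Z, g) = (1629 + g)/(-1405 + Z)
(P(1859, -2029) - 4157163)*(-117*(-5041) + 3282170) = ((1629 - 2029)/(-1405 + 1859) - 4157163)*(-117*(-5041) + 3282170) = (-400/454 - 4157163)*(589797 + 3282170) = ((1/454)*(-400) - 4157163)*3871967 = (-200/227 - 4157163)*3871967 = -943676201/227*3871967 = -3653883108957367/227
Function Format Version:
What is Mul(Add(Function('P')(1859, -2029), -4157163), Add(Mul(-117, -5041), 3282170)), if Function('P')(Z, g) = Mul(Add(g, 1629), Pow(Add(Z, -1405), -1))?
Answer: Rational(-3653883108957367, 227) ≈ -1.6096e+13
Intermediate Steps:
Function('P')(Z, g) = Mul(Pow(Add(-1405, Z), -1), Add(1629, g)) (Function('P')(Z, g) = Mul(Add(1629, g), Pow(Add(-1405, Z), -1)) = Mul(Pow(Add(-1405, Z), -1), Add(1629, g)))
Mul(Add(Function('P')(1859, -2029), -4157163), Add(Mul(-117, -5041), 3282170)) = Mul(Add(Mul(Pow(Add(-1405, 1859), -1), Add(1629, -2029)), -4157163), Add(Mul(-117, -5041), 3282170)) = Mul(Add(Mul(Pow(454, -1), -400), -4157163), Add(589797, 3282170)) = Mul(Add(Mul(Rational(1, 454), -400), -4157163), 3871967) = Mul(Add(Rational(-200, 227), -4157163), 3871967) = Mul(Rational(-943676201, 227), 3871967) = Rational(-3653883108957367, 227)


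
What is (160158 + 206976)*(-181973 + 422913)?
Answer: 88457265960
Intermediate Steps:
(160158 + 206976)*(-181973 + 422913) = 367134*240940 = 88457265960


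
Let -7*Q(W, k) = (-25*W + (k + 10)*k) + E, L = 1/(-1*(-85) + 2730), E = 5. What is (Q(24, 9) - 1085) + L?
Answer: -20186358/19705 ≈ -1024.4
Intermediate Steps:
L = 1/2815 (L = 1/(85 + 2730) = 1/2815 ≈ 0.00035524)
Q(W, k) = -5/7 + 25*W/7 - k*(10 + k)/7 (Q(W, k) = -((-25*W + (k + 10)*k) + 5)/7 = -((-25*W + (10 + k)*k) + 5)/7 = -((-25*W + k*(10 + k)) + 5)/7 = -(5 - 25*W + k*(10 + k))/7 = -5/7 + 25*W/7 - k*(10 + k)/7)
(Q(24, 9) - 1085) + L = ((-5/7 - 10/7*9 - ⅐*9² + (25/7)*24) - 1085) + 1/2815 = ((-5/7 - 90/7 - ⅐*81 + 600/7) - 1085) + 1/2815 = ((-5/7 - 90/7 - 81/7 + 600/7) - 1085) + 1/2815 = (424/7 - 1085) + 1/2815 = -7171/7 + 1/2815 = -20186358/19705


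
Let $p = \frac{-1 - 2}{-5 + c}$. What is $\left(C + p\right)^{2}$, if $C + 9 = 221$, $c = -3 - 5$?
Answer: $\frac{7612081}{169} \approx 45042.0$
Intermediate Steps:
$c = -8$ ($c = -3 - 5 = -8$)
$C = 212$ ($C = -9 + 221 = 212$)
$p = \frac{3}{13}$ ($p = \frac{-1 - 2}{-5 - 8} = \frac{1}{-13} \left(-3\right) = \left(- \frac{1}{13}\right) \left(-3\right) = \frac{3}{13} \approx 0.23077$)
$\left(C + p\right)^{2} = \left(212 + \frac{3}{13}\right)^{2} = \left(\frac{2759}{13}\right)^{2} = \frac{7612081}{169}$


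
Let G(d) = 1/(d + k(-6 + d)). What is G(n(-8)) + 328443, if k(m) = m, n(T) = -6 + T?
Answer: 11167061/34 ≈ 3.2844e+5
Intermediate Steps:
G(d) = 1/(-6 + 2*d) (G(d) = 1/(d + (-6 + d)) = 1/(-6 + 2*d))
G(n(-8)) + 328443 = 1/(2*(-3 + (-6 - 8))) + 328443 = 1/(2*(-3 - 14)) + 328443 = (½)/(-17) + 328443 = (½)*(-1/17) + 328443 = -1/34 + 328443 = 11167061/34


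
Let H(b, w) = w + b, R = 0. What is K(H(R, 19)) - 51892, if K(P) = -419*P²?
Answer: -203151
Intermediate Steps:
H(b, w) = b + w
K(H(R, 19)) - 51892 = -419*(0 + 19)² - 51892 = -419*19² - 51892 = -419*361 - 51892 = -151259 - 51892 = -203151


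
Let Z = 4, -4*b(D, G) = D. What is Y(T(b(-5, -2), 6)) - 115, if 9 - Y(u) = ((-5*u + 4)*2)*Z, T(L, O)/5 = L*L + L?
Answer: 849/2 ≈ 424.50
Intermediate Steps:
b(D, G) = -D/4
T(L, O) = 5*L + 5*L² (T(L, O) = 5*(L*L + L) = 5*(L² + L) = 5*(L + L²) = 5*L + 5*L²)
Y(u) = -23 + 40*u (Y(u) = 9 - (-5*u + 4)*2*4 = 9 - (4 - 5*u)*2*4 = 9 - (8 - 10*u)*4 = 9 - (32 - 40*u) = 9 + (-32 + 40*u) = -23 + 40*u)
Y(T(b(-5, -2), 6)) - 115 = (-23 + 40*(5*(-¼*(-5))*(1 - ¼*(-5)))) - 115 = (-23 + 40*(5*(5/4)*(1 + 5/4))) - 115 = (-23 + 40*(5*(5/4)*(9/4))) - 115 = (-23 + 40*(225/16)) - 115 = (-23 + 1125/2) - 115 = 1079/2 - 115 = 849/2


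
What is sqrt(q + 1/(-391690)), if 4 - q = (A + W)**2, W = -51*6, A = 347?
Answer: I*sqrt(257287111471390)/391690 ≈ 40.951*I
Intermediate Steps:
W = -306
q = -1677 (q = 4 - (347 - 306)**2 = 4 - 1*41**2 = 4 - 1*1681 = 4 - 1681 = -1677)
sqrt(q + 1/(-391690)) = sqrt(-1677 + 1/(-391690)) = sqrt(-1677 - 1/391690) = sqrt(-656864131/391690) = I*sqrt(257287111471390)/391690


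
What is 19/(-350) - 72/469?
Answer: -4873/23450 ≈ -0.20780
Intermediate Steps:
19/(-350) - 72/469 = 19*(-1/350) - 72*1/469 = -19/350 - 72/469 = -4873/23450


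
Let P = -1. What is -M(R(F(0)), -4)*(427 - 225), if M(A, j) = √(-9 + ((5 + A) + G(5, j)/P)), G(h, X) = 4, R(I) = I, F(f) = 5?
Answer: -202*I*√3 ≈ -349.87*I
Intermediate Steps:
M(A, j) = √(-8 + A) (M(A, j) = √(-9 + ((5 + A) + 4/(-1))) = √(-9 + ((5 + A) + 4*(-1))) = √(-9 + ((5 + A) - 4)) = √(-9 + (1 + A)) = √(-8 + A))
-M(R(F(0)), -4)*(427 - 225) = -√(-8 + 5)*(427 - 225) = -√(-3)*202 = -I*√3*202 = -202*I*√3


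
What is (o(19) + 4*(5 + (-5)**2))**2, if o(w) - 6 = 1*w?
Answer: 21025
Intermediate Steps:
o(w) = 6 + w (o(w) = 6 + 1*w = 6 + w)
(o(19) + 4*(5 + (-5)**2))**2 = ((6 + 19) + 4*(5 + (-5)**2))**2 = (25 + 4*(5 + 25))**2 = (25 + 4*30)**2 = (25 + 120)**2 = 145**2 = 21025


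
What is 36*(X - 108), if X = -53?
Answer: -5796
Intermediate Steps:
36*(X - 108) = 36*(-53 - 108) = 36*(-161) = -5796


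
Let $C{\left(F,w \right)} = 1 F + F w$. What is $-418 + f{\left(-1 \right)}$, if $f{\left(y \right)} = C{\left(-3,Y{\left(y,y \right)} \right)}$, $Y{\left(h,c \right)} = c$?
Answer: $-418$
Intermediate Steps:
$C{\left(F,w \right)} = F + F w$
$f{\left(y \right)} = -3 - 3 y$ ($f{\left(y \right)} = - 3 \left(1 + y\right) = -3 - 3 y$)
$-418 + f{\left(-1 \right)} = -418 - 0 = -418 + \left(-3 + 3\right) = -418 + 0 = -418$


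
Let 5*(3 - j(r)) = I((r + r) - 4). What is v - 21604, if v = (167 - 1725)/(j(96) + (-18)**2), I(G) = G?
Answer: -31268778/1447 ≈ -21609.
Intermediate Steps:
j(r) = 19/5 - 2*r/5 (j(r) = 3 - ((r + r) - 4)/5 = 3 - (2*r - 4)/5 = 3 - (-4 + 2*r)/5 = 3 + (4/5 - 2*r/5) = 19/5 - 2*r/5)
v = -7790/1447 (v = (167 - 1725)/((19/5 - 2/5*96) + (-18)**2) = -1558/((19/5 - 192/5) + 324) = -1558/(-173/5 + 324) = -1558/1447/5 = -1558*5/1447 = -7790/1447 ≈ -5.3836)
v - 21604 = -7790/1447 - 21604 = -31268778/1447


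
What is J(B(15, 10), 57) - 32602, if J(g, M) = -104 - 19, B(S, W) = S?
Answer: -32725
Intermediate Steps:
J(g, M) = -123
J(B(15, 10), 57) - 32602 = -123 - 32602 = -32725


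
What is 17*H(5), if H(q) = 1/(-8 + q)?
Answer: -17/3 ≈ -5.6667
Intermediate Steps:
17*H(5) = 17/(-8 + 5) = 17/(-3) = 17*(-⅓) = -17/3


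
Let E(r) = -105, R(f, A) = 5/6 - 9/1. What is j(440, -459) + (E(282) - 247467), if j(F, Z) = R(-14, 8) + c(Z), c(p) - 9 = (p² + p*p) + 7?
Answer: 1042787/6 ≈ 1.7380e+5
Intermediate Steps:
R(f, A) = -49/6 (R(f, A) = 5*(⅙) - 9*1 = ⅚ - 9 = -49/6)
c(p) = 16 + 2*p² (c(p) = 9 + ((p² + p*p) + 7) = 9 + ((p² + p²) + 7) = 9 + (2*p² + 7) = 9 + (7 + 2*p²) = 16 + 2*p²)
j(F, Z) = 47/6 + 2*Z² (j(F, Z) = -49/6 + (16 + 2*Z²) = 47/6 + 2*Z²)
j(440, -459) + (E(282) - 247467) = (47/6 + 2*(-459)²) + (-105 - 247467) = (47/6 + 2*210681) - 247572 = (47/6 + 421362) - 247572 = 2528219/6 - 247572 = 1042787/6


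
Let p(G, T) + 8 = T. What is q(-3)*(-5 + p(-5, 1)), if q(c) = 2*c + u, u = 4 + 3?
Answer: -12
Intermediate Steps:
p(G, T) = -8 + T
u = 7
q(c) = 7 + 2*c (q(c) = 2*c + 7 = 7 + 2*c)
q(-3)*(-5 + p(-5, 1)) = (7 + 2*(-3))*(-5 + (-8 + 1)) = (7 - 6)*(-5 - 7) = 1*(-12) = -12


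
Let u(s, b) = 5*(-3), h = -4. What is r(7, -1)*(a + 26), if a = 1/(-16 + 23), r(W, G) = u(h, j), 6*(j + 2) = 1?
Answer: -2745/7 ≈ -392.14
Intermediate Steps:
j = -11/6 (j = -2 + (⅙)*1 = -2 + ⅙ = -11/6 ≈ -1.8333)
u(s, b) = -15
r(W, G) = -15
a = ⅐ (a = 1/7 = ⅐ ≈ 0.14286)
r(7, -1)*(a + 26) = -15*(⅐ + 26) = -15*183/7 = -2745/7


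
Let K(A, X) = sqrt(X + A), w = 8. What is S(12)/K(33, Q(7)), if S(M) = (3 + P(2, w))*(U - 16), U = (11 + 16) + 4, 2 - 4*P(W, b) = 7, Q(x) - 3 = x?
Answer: 105*sqrt(43)/172 ≈ 4.0031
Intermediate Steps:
Q(x) = 3 + x
P(W, b) = -5/4 (P(W, b) = 1/2 - 1/4*7 = 1/2 - 7/4 = -5/4)
U = 31 (U = 27 + 4 = 31)
K(A, X) = sqrt(A + X)
S(M) = 105/4 (S(M) = (3 - 5/4)*(31 - 16) = (7/4)*15 = 105/4)
S(12)/K(33, Q(7)) = 105/(4*(sqrt(33 + (3 + 7)))) = 105/(4*(sqrt(33 + 10))) = 105/(4*(sqrt(43))) = 105*(sqrt(43)/43)/4 = 105*sqrt(43)/172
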